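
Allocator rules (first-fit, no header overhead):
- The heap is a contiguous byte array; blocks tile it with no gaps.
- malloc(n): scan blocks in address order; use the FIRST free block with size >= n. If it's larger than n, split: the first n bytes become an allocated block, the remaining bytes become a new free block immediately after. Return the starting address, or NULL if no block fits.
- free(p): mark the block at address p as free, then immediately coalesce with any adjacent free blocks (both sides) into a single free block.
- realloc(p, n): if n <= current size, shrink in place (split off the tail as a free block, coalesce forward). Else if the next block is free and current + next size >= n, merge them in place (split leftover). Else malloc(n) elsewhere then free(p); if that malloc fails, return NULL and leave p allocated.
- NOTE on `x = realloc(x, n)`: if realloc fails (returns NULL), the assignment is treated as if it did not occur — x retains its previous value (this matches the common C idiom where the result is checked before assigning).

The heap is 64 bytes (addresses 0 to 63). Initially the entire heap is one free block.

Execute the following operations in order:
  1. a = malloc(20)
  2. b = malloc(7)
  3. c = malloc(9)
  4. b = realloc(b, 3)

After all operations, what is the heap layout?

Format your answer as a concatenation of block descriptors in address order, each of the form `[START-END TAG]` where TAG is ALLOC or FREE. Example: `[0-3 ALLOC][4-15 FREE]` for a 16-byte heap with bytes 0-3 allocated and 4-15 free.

Answer: [0-19 ALLOC][20-22 ALLOC][23-26 FREE][27-35 ALLOC][36-63 FREE]

Derivation:
Op 1: a = malloc(20) -> a = 0; heap: [0-19 ALLOC][20-63 FREE]
Op 2: b = malloc(7) -> b = 20; heap: [0-19 ALLOC][20-26 ALLOC][27-63 FREE]
Op 3: c = malloc(9) -> c = 27; heap: [0-19 ALLOC][20-26 ALLOC][27-35 ALLOC][36-63 FREE]
Op 4: b = realloc(b, 3) -> b = 20; heap: [0-19 ALLOC][20-22 ALLOC][23-26 FREE][27-35 ALLOC][36-63 FREE]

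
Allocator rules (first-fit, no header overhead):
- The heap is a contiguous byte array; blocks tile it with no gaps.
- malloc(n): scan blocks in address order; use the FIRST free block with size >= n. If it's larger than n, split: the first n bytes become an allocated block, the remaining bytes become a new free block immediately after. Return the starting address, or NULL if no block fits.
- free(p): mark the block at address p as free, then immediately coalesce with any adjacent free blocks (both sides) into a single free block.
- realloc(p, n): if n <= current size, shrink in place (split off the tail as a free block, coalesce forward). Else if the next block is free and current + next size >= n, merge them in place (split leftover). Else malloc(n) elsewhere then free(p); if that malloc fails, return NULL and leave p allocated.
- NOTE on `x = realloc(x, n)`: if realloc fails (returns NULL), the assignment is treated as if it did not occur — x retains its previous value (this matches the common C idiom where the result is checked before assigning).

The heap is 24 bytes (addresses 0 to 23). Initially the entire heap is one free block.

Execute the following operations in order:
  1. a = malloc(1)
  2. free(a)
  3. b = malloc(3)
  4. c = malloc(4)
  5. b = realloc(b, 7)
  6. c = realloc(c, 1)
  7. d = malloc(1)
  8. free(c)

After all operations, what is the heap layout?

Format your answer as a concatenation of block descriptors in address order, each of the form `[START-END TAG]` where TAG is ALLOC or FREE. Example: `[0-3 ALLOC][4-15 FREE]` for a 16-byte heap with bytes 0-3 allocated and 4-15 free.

Op 1: a = malloc(1) -> a = 0; heap: [0-0 ALLOC][1-23 FREE]
Op 2: free(a) -> (freed a); heap: [0-23 FREE]
Op 3: b = malloc(3) -> b = 0; heap: [0-2 ALLOC][3-23 FREE]
Op 4: c = malloc(4) -> c = 3; heap: [0-2 ALLOC][3-6 ALLOC][7-23 FREE]
Op 5: b = realloc(b, 7) -> b = 7; heap: [0-2 FREE][3-6 ALLOC][7-13 ALLOC][14-23 FREE]
Op 6: c = realloc(c, 1) -> c = 3; heap: [0-2 FREE][3-3 ALLOC][4-6 FREE][7-13 ALLOC][14-23 FREE]
Op 7: d = malloc(1) -> d = 0; heap: [0-0 ALLOC][1-2 FREE][3-3 ALLOC][4-6 FREE][7-13 ALLOC][14-23 FREE]
Op 8: free(c) -> (freed c); heap: [0-0 ALLOC][1-6 FREE][7-13 ALLOC][14-23 FREE]

Answer: [0-0 ALLOC][1-6 FREE][7-13 ALLOC][14-23 FREE]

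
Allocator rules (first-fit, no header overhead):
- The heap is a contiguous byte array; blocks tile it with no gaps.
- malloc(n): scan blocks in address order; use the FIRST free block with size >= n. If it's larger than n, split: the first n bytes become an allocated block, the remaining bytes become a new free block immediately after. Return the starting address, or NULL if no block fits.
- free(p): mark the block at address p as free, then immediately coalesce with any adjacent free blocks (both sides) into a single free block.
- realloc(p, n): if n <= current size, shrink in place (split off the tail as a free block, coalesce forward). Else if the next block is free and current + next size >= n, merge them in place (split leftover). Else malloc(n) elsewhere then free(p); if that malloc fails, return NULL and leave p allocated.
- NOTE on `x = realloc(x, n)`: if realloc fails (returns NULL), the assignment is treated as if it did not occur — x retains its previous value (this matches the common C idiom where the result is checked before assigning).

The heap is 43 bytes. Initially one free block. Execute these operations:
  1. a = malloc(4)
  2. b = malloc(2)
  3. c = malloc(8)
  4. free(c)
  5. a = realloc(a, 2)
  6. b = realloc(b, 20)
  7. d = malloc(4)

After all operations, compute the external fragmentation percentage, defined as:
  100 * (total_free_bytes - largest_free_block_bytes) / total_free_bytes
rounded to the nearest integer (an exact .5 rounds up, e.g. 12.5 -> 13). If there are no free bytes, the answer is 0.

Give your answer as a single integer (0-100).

Op 1: a = malloc(4) -> a = 0; heap: [0-3 ALLOC][4-42 FREE]
Op 2: b = malloc(2) -> b = 4; heap: [0-3 ALLOC][4-5 ALLOC][6-42 FREE]
Op 3: c = malloc(8) -> c = 6; heap: [0-3 ALLOC][4-5 ALLOC][6-13 ALLOC][14-42 FREE]
Op 4: free(c) -> (freed c); heap: [0-3 ALLOC][4-5 ALLOC][6-42 FREE]
Op 5: a = realloc(a, 2) -> a = 0; heap: [0-1 ALLOC][2-3 FREE][4-5 ALLOC][6-42 FREE]
Op 6: b = realloc(b, 20) -> b = 4; heap: [0-1 ALLOC][2-3 FREE][4-23 ALLOC][24-42 FREE]
Op 7: d = malloc(4) -> d = 24; heap: [0-1 ALLOC][2-3 FREE][4-23 ALLOC][24-27 ALLOC][28-42 FREE]
Free blocks: [2 15] total_free=17 largest=15 -> 100*(17-15)/17 = 200/17 ≈ 11.765 -> rounds to 12

Answer: 12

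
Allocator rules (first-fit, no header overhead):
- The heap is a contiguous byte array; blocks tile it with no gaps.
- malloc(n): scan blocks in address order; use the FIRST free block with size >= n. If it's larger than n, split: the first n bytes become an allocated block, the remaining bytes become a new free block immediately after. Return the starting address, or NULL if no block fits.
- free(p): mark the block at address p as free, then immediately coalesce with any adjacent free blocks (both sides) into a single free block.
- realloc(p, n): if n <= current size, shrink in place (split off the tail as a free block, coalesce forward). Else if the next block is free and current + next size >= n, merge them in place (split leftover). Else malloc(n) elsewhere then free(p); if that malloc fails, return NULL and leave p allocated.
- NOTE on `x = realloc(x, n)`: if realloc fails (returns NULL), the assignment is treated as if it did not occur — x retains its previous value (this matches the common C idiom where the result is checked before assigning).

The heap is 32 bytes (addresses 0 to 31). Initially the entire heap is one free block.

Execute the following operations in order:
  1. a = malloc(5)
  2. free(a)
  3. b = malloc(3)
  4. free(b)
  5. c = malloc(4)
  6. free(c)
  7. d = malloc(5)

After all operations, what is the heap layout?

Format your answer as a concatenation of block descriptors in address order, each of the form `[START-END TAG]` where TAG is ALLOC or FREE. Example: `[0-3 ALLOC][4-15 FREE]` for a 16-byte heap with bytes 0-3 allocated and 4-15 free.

Answer: [0-4 ALLOC][5-31 FREE]

Derivation:
Op 1: a = malloc(5) -> a = 0; heap: [0-4 ALLOC][5-31 FREE]
Op 2: free(a) -> (freed a); heap: [0-31 FREE]
Op 3: b = malloc(3) -> b = 0; heap: [0-2 ALLOC][3-31 FREE]
Op 4: free(b) -> (freed b); heap: [0-31 FREE]
Op 5: c = malloc(4) -> c = 0; heap: [0-3 ALLOC][4-31 FREE]
Op 6: free(c) -> (freed c); heap: [0-31 FREE]
Op 7: d = malloc(5) -> d = 0; heap: [0-4 ALLOC][5-31 FREE]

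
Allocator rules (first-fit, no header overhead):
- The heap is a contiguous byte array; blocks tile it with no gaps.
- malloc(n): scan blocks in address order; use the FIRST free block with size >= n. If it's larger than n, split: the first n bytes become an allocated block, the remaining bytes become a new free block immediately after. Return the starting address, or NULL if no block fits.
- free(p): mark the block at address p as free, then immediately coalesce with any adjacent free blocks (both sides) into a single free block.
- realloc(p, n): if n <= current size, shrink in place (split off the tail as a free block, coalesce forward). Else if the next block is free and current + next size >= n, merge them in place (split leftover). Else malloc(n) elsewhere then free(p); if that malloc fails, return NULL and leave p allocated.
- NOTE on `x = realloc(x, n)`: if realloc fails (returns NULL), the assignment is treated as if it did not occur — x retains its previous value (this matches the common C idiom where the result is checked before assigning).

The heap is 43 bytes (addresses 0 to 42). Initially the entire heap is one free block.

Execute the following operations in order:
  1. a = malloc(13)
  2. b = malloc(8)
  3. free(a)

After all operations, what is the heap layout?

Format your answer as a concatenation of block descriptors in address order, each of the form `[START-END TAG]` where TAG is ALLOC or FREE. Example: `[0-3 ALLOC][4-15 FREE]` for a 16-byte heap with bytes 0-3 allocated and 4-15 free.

Op 1: a = malloc(13) -> a = 0; heap: [0-12 ALLOC][13-42 FREE]
Op 2: b = malloc(8) -> b = 13; heap: [0-12 ALLOC][13-20 ALLOC][21-42 FREE]
Op 3: free(a) -> (freed a); heap: [0-12 FREE][13-20 ALLOC][21-42 FREE]

Answer: [0-12 FREE][13-20 ALLOC][21-42 FREE]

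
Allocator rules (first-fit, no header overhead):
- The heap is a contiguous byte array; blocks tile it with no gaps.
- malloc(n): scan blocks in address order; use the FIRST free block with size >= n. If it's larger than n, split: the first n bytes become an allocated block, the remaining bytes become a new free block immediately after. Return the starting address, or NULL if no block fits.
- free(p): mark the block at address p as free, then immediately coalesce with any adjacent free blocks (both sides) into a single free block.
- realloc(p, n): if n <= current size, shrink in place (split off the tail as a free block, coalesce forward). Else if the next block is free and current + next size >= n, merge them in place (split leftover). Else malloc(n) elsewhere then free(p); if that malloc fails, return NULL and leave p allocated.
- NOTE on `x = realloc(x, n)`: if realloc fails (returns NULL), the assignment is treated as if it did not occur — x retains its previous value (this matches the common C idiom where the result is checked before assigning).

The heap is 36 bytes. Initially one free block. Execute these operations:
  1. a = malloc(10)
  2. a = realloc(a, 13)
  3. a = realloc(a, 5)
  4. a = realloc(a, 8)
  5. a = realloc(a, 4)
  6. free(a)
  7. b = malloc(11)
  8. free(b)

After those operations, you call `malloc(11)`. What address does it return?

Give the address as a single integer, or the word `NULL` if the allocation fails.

Op 1: a = malloc(10) -> a = 0; heap: [0-9 ALLOC][10-35 FREE]
Op 2: a = realloc(a, 13) -> a = 0; heap: [0-12 ALLOC][13-35 FREE]
Op 3: a = realloc(a, 5) -> a = 0; heap: [0-4 ALLOC][5-35 FREE]
Op 4: a = realloc(a, 8) -> a = 0; heap: [0-7 ALLOC][8-35 FREE]
Op 5: a = realloc(a, 4) -> a = 0; heap: [0-3 ALLOC][4-35 FREE]
Op 6: free(a) -> (freed a); heap: [0-35 FREE]
Op 7: b = malloc(11) -> b = 0; heap: [0-10 ALLOC][11-35 FREE]
Op 8: free(b) -> (freed b); heap: [0-35 FREE]
malloc(11): first-fit scan over [0-35 FREE] -> 0

Answer: 0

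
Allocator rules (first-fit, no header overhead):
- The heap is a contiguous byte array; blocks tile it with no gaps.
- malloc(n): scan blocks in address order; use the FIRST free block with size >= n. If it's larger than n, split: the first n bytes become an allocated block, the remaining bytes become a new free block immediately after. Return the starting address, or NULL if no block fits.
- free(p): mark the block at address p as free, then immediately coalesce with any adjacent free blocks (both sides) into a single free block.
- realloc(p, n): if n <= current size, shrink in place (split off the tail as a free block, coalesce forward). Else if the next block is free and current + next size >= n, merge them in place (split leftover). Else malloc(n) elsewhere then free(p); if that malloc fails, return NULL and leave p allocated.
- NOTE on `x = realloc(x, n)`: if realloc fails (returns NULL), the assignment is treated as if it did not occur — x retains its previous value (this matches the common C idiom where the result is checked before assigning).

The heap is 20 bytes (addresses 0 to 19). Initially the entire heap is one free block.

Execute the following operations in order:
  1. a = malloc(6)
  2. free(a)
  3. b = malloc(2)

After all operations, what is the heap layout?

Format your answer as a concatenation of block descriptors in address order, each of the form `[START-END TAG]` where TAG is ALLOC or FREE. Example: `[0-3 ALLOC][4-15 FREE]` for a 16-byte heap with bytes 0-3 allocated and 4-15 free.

Op 1: a = malloc(6) -> a = 0; heap: [0-5 ALLOC][6-19 FREE]
Op 2: free(a) -> (freed a); heap: [0-19 FREE]
Op 3: b = malloc(2) -> b = 0; heap: [0-1 ALLOC][2-19 FREE]

Answer: [0-1 ALLOC][2-19 FREE]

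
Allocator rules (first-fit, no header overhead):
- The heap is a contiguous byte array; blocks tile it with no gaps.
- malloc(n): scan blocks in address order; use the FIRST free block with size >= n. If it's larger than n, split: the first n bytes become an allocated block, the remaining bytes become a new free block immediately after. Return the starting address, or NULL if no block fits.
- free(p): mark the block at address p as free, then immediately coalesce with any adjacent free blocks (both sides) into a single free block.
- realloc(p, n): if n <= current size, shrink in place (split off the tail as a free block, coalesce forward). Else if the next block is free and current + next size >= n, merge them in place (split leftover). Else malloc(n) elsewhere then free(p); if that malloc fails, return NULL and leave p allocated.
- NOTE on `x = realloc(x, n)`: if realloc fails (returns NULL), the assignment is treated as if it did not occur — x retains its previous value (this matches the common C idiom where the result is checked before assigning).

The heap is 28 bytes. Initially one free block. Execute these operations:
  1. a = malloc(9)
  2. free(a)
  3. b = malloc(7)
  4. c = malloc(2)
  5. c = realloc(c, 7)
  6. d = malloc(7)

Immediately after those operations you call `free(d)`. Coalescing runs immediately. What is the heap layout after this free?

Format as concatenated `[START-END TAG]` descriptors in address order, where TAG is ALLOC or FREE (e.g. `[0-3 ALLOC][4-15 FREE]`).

Answer: [0-6 ALLOC][7-13 ALLOC][14-27 FREE]

Derivation:
Op 1: a = malloc(9) -> a = 0; heap: [0-8 ALLOC][9-27 FREE]
Op 2: free(a) -> (freed a); heap: [0-27 FREE]
Op 3: b = malloc(7) -> b = 0; heap: [0-6 ALLOC][7-27 FREE]
Op 4: c = malloc(2) -> c = 7; heap: [0-6 ALLOC][7-8 ALLOC][9-27 FREE]
Op 5: c = realloc(c, 7) -> c = 7; heap: [0-6 ALLOC][7-13 ALLOC][14-27 FREE]
Op 6: d = malloc(7) -> d = 14; heap: [0-6 ALLOC][7-13 ALLOC][14-20 ALLOC][21-27 FREE]
free(d): d = 14 -> block [14-20 ALLOC]; mark free, coalesce with adjacent free neighbors -> [0-6 ALLOC][7-13 ALLOC][14-27 FREE]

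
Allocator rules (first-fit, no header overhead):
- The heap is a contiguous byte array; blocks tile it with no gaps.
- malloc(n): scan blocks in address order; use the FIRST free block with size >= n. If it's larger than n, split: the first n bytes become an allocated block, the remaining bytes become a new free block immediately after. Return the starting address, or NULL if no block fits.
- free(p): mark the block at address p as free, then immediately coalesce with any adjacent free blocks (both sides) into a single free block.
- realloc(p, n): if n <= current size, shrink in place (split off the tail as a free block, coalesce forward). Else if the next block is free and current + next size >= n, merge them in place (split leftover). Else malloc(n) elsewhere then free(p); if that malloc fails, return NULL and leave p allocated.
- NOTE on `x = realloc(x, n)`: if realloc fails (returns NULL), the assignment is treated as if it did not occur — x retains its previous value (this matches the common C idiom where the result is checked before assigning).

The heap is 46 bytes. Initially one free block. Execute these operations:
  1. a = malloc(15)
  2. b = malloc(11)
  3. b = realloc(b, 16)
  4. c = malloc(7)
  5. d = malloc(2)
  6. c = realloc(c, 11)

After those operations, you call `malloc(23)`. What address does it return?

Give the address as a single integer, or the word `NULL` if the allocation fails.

Op 1: a = malloc(15) -> a = 0; heap: [0-14 ALLOC][15-45 FREE]
Op 2: b = malloc(11) -> b = 15; heap: [0-14 ALLOC][15-25 ALLOC][26-45 FREE]
Op 3: b = realloc(b, 16) -> b = 15; heap: [0-14 ALLOC][15-30 ALLOC][31-45 FREE]
Op 4: c = malloc(7) -> c = 31; heap: [0-14 ALLOC][15-30 ALLOC][31-37 ALLOC][38-45 FREE]
Op 5: d = malloc(2) -> d = 38; heap: [0-14 ALLOC][15-30 ALLOC][31-37 ALLOC][38-39 ALLOC][40-45 FREE]
Op 6: c = realloc(c, 11) -> NULL (c unchanged); heap: [0-14 ALLOC][15-30 ALLOC][31-37 ALLOC][38-39 ALLOC][40-45 FREE]
malloc(23): first-fit scan over [0-14 ALLOC][15-30 ALLOC][31-37 ALLOC][38-39 ALLOC][40-45 FREE] -> NULL

Answer: NULL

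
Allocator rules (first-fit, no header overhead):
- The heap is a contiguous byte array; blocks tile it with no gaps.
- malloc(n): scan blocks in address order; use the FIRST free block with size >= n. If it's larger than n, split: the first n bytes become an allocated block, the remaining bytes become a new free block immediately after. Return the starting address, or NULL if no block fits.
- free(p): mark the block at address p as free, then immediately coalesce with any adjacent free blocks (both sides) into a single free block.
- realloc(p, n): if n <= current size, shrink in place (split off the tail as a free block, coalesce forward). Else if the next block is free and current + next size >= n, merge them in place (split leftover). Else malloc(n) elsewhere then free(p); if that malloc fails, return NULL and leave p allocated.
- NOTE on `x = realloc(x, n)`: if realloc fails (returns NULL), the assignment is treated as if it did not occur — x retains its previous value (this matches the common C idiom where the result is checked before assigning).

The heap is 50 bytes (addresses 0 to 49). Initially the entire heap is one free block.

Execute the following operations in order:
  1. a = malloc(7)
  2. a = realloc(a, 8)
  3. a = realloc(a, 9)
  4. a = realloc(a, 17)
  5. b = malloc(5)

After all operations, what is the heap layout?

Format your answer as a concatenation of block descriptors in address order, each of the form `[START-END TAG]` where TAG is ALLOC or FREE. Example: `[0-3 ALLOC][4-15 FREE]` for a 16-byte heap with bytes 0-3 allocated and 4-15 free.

Answer: [0-16 ALLOC][17-21 ALLOC][22-49 FREE]

Derivation:
Op 1: a = malloc(7) -> a = 0; heap: [0-6 ALLOC][7-49 FREE]
Op 2: a = realloc(a, 8) -> a = 0; heap: [0-7 ALLOC][8-49 FREE]
Op 3: a = realloc(a, 9) -> a = 0; heap: [0-8 ALLOC][9-49 FREE]
Op 4: a = realloc(a, 17) -> a = 0; heap: [0-16 ALLOC][17-49 FREE]
Op 5: b = malloc(5) -> b = 17; heap: [0-16 ALLOC][17-21 ALLOC][22-49 FREE]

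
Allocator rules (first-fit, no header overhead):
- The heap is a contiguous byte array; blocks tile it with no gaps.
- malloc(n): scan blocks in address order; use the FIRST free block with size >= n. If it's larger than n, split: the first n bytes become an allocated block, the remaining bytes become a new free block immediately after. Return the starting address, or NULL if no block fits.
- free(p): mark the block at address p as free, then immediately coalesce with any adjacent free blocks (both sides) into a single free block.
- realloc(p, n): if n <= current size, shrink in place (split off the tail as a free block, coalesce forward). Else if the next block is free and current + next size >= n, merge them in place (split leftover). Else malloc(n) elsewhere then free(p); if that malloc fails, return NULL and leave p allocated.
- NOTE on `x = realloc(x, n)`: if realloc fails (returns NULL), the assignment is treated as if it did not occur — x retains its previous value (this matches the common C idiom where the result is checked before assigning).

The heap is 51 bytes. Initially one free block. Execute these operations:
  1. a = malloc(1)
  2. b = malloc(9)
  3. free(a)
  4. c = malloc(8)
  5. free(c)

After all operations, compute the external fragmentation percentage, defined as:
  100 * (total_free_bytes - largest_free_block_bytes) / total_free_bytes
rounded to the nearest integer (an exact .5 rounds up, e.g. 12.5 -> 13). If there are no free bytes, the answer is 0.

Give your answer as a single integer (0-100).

Answer: 2

Derivation:
Op 1: a = malloc(1) -> a = 0; heap: [0-0 ALLOC][1-50 FREE]
Op 2: b = malloc(9) -> b = 1; heap: [0-0 ALLOC][1-9 ALLOC][10-50 FREE]
Op 3: free(a) -> (freed a); heap: [0-0 FREE][1-9 ALLOC][10-50 FREE]
Op 4: c = malloc(8) -> c = 10; heap: [0-0 FREE][1-9 ALLOC][10-17 ALLOC][18-50 FREE]
Op 5: free(c) -> (freed c); heap: [0-0 FREE][1-9 ALLOC][10-50 FREE]
Free blocks: [1 41] total_free=42 largest=41 -> 100*(42-41)/42 = 100/42 ≈ 2.381 -> rounds to 2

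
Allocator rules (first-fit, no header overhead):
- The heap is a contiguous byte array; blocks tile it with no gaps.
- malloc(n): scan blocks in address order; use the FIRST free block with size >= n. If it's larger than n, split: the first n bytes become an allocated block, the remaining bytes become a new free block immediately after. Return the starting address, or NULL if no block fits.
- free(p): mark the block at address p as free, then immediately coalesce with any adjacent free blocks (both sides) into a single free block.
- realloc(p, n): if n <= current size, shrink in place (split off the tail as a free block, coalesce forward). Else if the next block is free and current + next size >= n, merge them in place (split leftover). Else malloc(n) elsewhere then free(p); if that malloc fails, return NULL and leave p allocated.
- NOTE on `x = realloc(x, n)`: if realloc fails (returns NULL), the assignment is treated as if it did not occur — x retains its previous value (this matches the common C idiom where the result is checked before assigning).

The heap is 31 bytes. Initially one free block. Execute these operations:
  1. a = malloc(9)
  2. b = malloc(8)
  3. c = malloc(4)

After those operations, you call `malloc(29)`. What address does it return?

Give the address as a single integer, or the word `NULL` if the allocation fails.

Op 1: a = malloc(9) -> a = 0; heap: [0-8 ALLOC][9-30 FREE]
Op 2: b = malloc(8) -> b = 9; heap: [0-8 ALLOC][9-16 ALLOC][17-30 FREE]
Op 3: c = malloc(4) -> c = 17; heap: [0-8 ALLOC][9-16 ALLOC][17-20 ALLOC][21-30 FREE]
malloc(29): first-fit scan over [0-8 ALLOC][9-16 ALLOC][17-20 ALLOC][21-30 FREE] -> NULL

Answer: NULL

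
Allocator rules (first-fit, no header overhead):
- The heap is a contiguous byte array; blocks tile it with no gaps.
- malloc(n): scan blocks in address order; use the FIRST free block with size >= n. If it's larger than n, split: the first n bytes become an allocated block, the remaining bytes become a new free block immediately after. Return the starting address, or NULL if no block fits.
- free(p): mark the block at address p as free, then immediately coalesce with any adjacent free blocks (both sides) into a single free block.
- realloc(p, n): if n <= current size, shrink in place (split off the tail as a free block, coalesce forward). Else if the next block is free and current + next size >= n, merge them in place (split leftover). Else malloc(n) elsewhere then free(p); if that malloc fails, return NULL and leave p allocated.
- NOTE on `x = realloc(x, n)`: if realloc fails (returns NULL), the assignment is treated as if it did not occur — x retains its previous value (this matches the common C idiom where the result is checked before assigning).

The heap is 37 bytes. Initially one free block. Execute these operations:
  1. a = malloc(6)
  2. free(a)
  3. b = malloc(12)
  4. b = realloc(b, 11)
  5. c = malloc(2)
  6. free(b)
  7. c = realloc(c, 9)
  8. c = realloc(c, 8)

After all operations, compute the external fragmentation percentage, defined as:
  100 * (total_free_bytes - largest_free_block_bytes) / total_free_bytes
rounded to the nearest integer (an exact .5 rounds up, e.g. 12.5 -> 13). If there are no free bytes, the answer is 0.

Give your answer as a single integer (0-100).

Op 1: a = malloc(6) -> a = 0; heap: [0-5 ALLOC][6-36 FREE]
Op 2: free(a) -> (freed a); heap: [0-36 FREE]
Op 3: b = malloc(12) -> b = 0; heap: [0-11 ALLOC][12-36 FREE]
Op 4: b = realloc(b, 11) -> b = 0; heap: [0-10 ALLOC][11-36 FREE]
Op 5: c = malloc(2) -> c = 11; heap: [0-10 ALLOC][11-12 ALLOC][13-36 FREE]
Op 6: free(b) -> (freed b); heap: [0-10 FREE][11-12 ALLOC][13-36 FREE]
Op 7: c = realloc(c, 9) -> c = 11; heap: [0-10 FREE][11-19 ALLOC][20-36 FREE]
Op 8: c = realloc(c, 8) -> c = 11; heap: [0-10 FREE][11-18 ALLOC][19-36 FREE]
Free blocks: [11 18] total_free=29 largest=18 -> 100*(29-18)/29 = 1100/29 ≈ 37.931 -> rounds to 38

Answer: 38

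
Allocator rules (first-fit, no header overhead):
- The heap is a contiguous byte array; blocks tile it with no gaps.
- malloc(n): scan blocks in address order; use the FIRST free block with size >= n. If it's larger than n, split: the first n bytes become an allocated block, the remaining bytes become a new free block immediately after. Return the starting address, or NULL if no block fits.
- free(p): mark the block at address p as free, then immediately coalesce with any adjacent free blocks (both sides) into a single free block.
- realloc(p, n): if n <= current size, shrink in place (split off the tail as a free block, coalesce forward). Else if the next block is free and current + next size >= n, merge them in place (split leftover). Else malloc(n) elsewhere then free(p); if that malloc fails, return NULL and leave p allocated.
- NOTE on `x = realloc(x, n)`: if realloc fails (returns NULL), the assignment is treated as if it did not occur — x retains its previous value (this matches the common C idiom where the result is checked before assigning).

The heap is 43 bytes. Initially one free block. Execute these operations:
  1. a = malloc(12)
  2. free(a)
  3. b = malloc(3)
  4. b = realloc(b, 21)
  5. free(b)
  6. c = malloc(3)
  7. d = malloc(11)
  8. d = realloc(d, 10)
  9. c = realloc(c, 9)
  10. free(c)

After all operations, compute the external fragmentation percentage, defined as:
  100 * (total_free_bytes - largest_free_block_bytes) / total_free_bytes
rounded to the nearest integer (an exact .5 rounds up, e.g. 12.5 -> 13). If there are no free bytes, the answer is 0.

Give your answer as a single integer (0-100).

Answer: 9

Derivation:
Op 1: a = malloc(12) -> a = 0; heap: [0-11 ALLOC][12-42 FREE]
Op 2: free(a) -> (freed a); heap: [0-42 FREE]
Op 3: b = malloc(3) -> b = 0; heap: [0-2 ALLOC][3-42 FREE]
Op 4: b = realloc(b, 21) -> b = 0; heap: [0-20 ALLOC][21-42 FREE]
Op 5: free(b) -> (freed b); heap: [0-42 FREE]
Op 6: c = malloc(3) -> c = 0; heap: [0-2 ALLOC][3-42 FREE]
Op 7: d = malloc(11) -> d = 3; heap: [0-2 ALLOC][3-13 ALLOC][14-42 FREE]
Op 8: d = realloc(d, 10) -> d = 3; heap: [0-2 ALLOC][3-12 ALLOC][13-42 FREE]
Op 9: c = realloc(c, 9) -> c = 13; heap: [0-2 FREE][3-12 ALLOC][13-21 ALLOC][22-42 FREE]
Op 10: free(c) -> (freed c); heap: [0-2 FREE][3-12 ALLOC][13-42 FREE]
Free blocks: [3 30] total_free=33 largest=30 -> 100*(33-30)/33 = 300/33 ≈ 9.091 -> rounds to 9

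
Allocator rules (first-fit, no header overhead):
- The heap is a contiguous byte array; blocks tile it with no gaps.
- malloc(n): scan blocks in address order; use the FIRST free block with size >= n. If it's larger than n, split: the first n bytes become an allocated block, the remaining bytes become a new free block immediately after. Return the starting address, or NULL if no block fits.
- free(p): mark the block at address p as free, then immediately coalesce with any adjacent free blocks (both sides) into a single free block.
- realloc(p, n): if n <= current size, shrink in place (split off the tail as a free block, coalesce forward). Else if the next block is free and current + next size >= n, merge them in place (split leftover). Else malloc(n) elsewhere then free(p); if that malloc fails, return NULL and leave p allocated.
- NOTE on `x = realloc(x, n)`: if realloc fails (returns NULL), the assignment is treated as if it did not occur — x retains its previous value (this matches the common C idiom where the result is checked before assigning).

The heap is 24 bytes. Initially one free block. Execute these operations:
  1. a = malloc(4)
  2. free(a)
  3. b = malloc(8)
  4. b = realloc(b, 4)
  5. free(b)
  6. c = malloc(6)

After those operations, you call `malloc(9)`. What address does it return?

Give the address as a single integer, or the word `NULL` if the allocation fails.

Answer: 6

Derivation:
Op 1: a = malloc(4) -> a = 0; heap: [0-3 ALLOC][4-23 FREE]
Op 2: free(a) -> (freed a); heap: [0-23 FREE]
Op 3: b = malloc(8) -> b = 0; heap: [0-7 ALLOC][8-23 FREE]
Op 4: b = realloc(b, 4) -> b = 0; heap: [0-3 ALLOC][4-23 FREE]
Op 5: free(b) -> (freed b); heap: [0-23 FREE]
Op 6: c = malloc(6) -> c = 0; heap: [0-5 ALLOC][6-23 FREE]
malloc(9): first-fit scan over [0-5 ALLOC][6-23 FREE] -> 6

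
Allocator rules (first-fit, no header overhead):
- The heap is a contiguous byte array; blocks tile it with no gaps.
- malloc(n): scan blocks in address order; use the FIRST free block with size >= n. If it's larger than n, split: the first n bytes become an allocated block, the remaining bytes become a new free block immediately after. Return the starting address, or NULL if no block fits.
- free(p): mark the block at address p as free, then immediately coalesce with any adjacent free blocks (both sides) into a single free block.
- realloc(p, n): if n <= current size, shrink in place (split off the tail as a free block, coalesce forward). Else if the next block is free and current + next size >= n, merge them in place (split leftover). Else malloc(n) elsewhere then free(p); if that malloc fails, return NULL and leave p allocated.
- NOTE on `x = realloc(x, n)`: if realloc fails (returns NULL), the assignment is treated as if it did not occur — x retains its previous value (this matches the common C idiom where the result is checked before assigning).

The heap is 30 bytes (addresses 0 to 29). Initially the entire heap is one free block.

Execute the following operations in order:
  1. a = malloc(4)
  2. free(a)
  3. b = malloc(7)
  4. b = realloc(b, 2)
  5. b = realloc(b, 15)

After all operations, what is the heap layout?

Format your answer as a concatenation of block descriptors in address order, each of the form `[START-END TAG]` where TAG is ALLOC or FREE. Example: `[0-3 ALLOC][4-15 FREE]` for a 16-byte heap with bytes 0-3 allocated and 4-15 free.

Op 1: a = malloc(4) -> a = 0; heap: [0-3 ALLOC][4-29 FREE]
Op 2: free(a) -> (freed a); heap: [0-29 FREE]
Op 3: b = malloc(7) -> b = 0; heap: [0-6 ALLOC][7-29 FREE]
Op 4: b = realloc(b, 2) -> b = 0; heap: [0-1 ALLOC][2-29 FREE]
Op 5: b = realloc(b, 15) -> b = 0; heap: [0-14 ALLOC][15-29 FREE]

Answer: [0-14 ALLOC][15-29 FREE]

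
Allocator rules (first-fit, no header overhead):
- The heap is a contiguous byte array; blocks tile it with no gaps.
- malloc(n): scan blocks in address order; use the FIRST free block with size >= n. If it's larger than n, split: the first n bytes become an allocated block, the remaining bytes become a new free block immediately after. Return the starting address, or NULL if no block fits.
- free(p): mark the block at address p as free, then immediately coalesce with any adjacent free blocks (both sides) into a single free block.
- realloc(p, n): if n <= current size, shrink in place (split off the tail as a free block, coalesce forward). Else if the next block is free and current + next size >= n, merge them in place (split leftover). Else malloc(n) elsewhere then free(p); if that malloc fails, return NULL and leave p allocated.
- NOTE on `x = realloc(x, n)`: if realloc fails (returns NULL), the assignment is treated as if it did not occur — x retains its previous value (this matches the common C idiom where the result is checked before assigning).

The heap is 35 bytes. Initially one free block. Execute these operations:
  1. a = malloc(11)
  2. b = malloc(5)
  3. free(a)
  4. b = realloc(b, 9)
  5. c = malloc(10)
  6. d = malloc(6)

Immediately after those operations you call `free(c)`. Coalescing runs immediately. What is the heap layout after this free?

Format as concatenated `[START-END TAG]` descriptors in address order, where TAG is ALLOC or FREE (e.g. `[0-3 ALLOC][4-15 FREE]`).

Answer: [0-10 FREE][11-19 ALLOC][20-25 ALLOC][26-34 FREE]

Derivation:
Op 1: a = malloc(11) -> a = 0; heap: [0-10 ALLOC][11-34 FREE]
Op 2: b = malloc(5) -> b = 11; heap: [0-10 ALLOC][11-15 ALLOC][16-34 FREE]
Op 3: free(a) -> (freed a); heap: [0-10 FREE][11-15 ALLOC][16-34 FREE]
Op 4: b = realloc(b, 9) -> b = 11; heap: [0-10 FREE][11-19 ALLOC][20-34 FREE]
Op 5: c = malloc(10) -> c = 0; heap: [0-9 ALLOC][10-10 FREE][11-19 ALLOC][20-34 FREE]
Op 6: d = malloc(6) -> d = 20; heap: [0-9 ALLOC][10-10 FREE][11-19 ALLOC][20-25 ALLOC][26-34 FREE]
free(c): c = 0 -> block [0-9 ALLOC]; mark free, coalesce with adjacent free neighbors -> [0-10 FREE][11-19 ALLOC][20-25 ALLOC][26-34 FREE]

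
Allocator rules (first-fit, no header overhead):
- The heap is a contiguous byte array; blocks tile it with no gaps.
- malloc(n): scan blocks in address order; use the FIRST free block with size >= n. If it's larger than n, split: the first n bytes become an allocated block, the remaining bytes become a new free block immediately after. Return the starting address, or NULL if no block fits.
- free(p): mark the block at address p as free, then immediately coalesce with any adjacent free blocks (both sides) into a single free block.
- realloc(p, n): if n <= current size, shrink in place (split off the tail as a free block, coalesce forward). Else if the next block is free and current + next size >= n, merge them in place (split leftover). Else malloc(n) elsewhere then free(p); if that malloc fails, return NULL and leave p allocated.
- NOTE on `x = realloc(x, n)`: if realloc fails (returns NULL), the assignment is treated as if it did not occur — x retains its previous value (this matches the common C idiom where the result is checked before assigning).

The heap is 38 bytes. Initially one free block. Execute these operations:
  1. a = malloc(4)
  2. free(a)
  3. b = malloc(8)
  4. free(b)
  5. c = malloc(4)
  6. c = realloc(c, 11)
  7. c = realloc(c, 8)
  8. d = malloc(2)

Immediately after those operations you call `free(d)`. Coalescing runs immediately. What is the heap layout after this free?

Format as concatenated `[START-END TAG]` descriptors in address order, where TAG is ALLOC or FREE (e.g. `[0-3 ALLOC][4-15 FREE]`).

Op 1: a = malloc(4) -> a = 0; heap: [0-3 ALLOC][4-37 FREE]
Op 2: free(a) -> (freed a); heap: [0-37 FREE]
Op 3: b = malloc(8) -> b = 0; heap: [0-7 ALLOC][8-37 FREE]
Op 4: free(b) -> (freed b); heap: [0-37 FREE]
Op 5: c = malloc(4) -> c = 0; heap: [0-3 ALLOC][4-37 FREE]
Op 6: c = realloc(c, 11) -> c = 0; heap: [0-10 ALLOC][11-37 FREE]
Op 7: c = realloc(c, 8) -> c = 0; heap: [0-7 ALLOC][8-37 FREE]
Op 8: d = malloc(2) -> d = 8; heap: [0-7 ALLOC][8-9 ALLOC][10-37 FREE]
free(d): d = 8 -> block [8-9 ALLOC]; mark free, coalesce with adjacent free neighbors -> [0-7 ALLOC][8-37 FREE]

Answer: [0-7 ALLOC][8-37 FREE]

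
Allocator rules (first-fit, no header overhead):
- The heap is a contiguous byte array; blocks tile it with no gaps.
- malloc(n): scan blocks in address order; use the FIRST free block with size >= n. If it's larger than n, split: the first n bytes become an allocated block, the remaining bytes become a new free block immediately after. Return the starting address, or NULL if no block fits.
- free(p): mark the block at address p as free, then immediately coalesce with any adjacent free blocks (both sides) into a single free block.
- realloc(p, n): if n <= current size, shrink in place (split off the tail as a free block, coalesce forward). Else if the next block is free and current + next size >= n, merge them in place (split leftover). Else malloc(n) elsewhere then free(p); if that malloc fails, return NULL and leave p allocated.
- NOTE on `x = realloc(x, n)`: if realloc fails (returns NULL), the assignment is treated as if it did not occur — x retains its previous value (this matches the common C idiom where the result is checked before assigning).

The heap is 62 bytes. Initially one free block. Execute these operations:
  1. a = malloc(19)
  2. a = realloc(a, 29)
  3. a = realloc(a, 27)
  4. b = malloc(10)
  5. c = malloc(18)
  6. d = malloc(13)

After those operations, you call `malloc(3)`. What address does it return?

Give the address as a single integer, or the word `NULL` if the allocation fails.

Op 1: a = malloc(19) -> a = 0; heap: [0-18 ALLOC][19-61 FREE]
Op 2: a = realloc(a, 29) -> a = 0; heap: [0-28 ALLOC][29-61 FREE]
Op 3: a = realloc(a, 27) -> a = 0; heap: [0-26 ALLOC][27-61 FREE]
Op 4: b = malloc(10) -> b = 27; heap: [0-26 ALLOC][27-36 ALLOC][37-61 FREE]
Op 5: c = malloc(18) -> c = 37; heap: [0-26 ALLOC][27-36 ALLOC][37-54 ALLOC][55-61 FREE]
Op 6: d = malloc(13) -> d = NULL; heap: [0-26 ALLOC][27-36 ALLOC][37-54 ALLOC][55-61 FREE]
malloc(3): first-fit scan over [0-26 ALLOC][27-36 ALLOC][37-54 ALLOC][55-61 FREE] -> 55

Answer: 55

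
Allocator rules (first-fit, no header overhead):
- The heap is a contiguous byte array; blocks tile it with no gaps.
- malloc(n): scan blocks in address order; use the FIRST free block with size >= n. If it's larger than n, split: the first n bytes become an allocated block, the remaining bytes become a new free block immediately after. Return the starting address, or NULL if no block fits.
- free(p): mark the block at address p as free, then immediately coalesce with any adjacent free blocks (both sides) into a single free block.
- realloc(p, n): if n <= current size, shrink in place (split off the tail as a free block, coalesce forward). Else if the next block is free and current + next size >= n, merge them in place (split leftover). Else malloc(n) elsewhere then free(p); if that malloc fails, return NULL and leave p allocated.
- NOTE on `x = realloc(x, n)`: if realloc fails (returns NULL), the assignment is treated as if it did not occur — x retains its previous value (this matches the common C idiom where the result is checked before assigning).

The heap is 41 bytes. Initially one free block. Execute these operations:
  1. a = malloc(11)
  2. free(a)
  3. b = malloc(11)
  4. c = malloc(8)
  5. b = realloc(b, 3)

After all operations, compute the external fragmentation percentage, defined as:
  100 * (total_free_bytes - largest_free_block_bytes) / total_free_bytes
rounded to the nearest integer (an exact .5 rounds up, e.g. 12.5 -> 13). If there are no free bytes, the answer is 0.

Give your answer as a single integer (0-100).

Answer: 27

Derivation:
Op 1: a = malloc(11) -> a = 0; heap: [0-10 ALLOC][11-40 FREE]
Op 2: free(a) -> (freed a); heap: [0-40 FREE]
Op 3: b = malloc(11) -> b = 0; heap: [0-10 ALLOC][11-40 FREE]
Op 4: c = malloc(8) -> c = 11; heap: [0-10 ALLOC][11-18 ALLOC][19-40 FREE]
Op 5: b = realloc(b, 3) -> b = 0; heap: [0-2 ALLOC][3-10 FREE][11-18 ALLOC][19-40 FREE]
Free blocks: [8 22] total_free=30 largest=22 -> 100*(30-22)/30 = 800/30 ≈ 26.667 -> rounds to 27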